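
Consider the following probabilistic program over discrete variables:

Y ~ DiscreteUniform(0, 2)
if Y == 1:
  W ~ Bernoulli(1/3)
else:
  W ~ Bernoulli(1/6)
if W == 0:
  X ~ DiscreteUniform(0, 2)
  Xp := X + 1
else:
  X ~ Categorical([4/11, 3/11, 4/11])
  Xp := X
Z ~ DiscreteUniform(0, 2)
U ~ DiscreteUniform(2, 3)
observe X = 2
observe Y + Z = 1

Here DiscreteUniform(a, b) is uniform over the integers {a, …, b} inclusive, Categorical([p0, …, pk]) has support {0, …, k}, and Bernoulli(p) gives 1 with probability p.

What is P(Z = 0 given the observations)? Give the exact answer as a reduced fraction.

P(Z = 0 | obs) = 68/135

Enumerate traces; 8 have nonzero weight after conditioning:
  (Y=0, W=0, X=2, Z=1, U=2) weight 5/324
  (Y=0, W=0, X=2, Z=1, U=3) weight 5/324
  (Y=0, W=1, X=2, Z=1, U=2) weight 1/297
  (Y=0, W=1, X=2, Z=1, U=3) weight 1/297
  (Y=1, W=0, X=2, Z=0, U=2) weight 1/81
  (Y=1, W=0, X=2, Z=0, U=3) weight 1/81
  (Y=1, W=1, X=2, Z=0, U=2) weight 2/297
  (Y=1, W=1, X=2, Z=0, U=3) weight 2/297
Group by Z:
  weight(Z=0) = 34/891
  weight(Z=1) = 67/1782
Total weight = 34/891 + 67/1782 = 5/66
P(Z=0 | obs) = 34/891 / 5/66 = 68/135
P(Z=1 | obs) = 67/1782 / 5/66 = 67/135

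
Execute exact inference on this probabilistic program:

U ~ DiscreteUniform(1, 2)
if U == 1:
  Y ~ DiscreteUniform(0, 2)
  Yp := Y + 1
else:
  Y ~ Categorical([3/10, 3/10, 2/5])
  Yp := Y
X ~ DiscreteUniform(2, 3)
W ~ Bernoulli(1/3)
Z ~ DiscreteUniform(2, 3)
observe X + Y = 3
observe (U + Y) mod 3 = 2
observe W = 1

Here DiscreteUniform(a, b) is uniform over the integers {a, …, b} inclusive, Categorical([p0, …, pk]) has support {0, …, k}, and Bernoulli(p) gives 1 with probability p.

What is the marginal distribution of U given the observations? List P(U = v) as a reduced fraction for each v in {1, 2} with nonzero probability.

Enumerate traces; 4 have nonzero weight after conditioning:
  (U=1, Y=1, X=2, W=1, Z=2) weight 1/72
  (U=1, Y=1, X=2, W=1, Z=3) weight 1/72
  (U=2, Y=0, X=3, W=1, Z=2) weight 1/80
  (U=2, Y=0, X=3, W=1, Z=3) weight 1/80
Group by U:
  weight(U=1) = 1/36
  weight(U=2) = 1/40
Total weight = 1/36 + 1/40 = 19/360
P(U=1 | obs) = 1/36 / 19/360 = 10/19
P(U=2 | obs) = 1/40 / 19/360 = 9/19

P(U=1) = 10/19, P(U=2) = 9/19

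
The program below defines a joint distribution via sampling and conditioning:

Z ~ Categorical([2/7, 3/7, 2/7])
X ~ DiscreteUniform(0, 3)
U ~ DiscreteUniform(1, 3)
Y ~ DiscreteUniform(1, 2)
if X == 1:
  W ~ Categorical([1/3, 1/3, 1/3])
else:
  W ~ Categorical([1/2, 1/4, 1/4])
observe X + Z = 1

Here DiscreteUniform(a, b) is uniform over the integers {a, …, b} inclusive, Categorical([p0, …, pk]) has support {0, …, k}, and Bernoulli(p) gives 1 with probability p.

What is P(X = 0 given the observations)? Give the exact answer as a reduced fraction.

P(X = 0 | obs) = 3/5

Enumerate traces; 36 have nonzero weight after conditioning:
  (Z=0, X=1, U=1, Y=1, W=0) weight 1/252
  (Z=0, X=1, U=1, Y=1, W=1) weight 1/252
  (Z=0, X=1, U=1, Y=1, W=2) weight 1/252
  (Z=0, X=1, U=1, Y=2, W=0) weight 1/252
  (Z=0, X=1, U=1, Y=2, W=1) weight 1/252
  (Z=0, X=1, U=1, Y=2, W=2) weight 1/252
  (Z=0, X=1, U=2, Y=1, W=0) weight 1/252
  (Z=0, X=1, U=2, Y=1, W=1) weight 1/252
  (Z=1, X=0, U=1, Y=1, W=0) weight 1/112
  … 27 more
Group by X:
  weight(X=0) = 3/28
  weight(X=1) = 1/14
Total weight = 3/28 + 1/14 = 5/28
P(X=0 | obs) = 3/28 / 5/28 = 3/5
P(X=1 | obs) = 1/14 / 5/28 = 2/5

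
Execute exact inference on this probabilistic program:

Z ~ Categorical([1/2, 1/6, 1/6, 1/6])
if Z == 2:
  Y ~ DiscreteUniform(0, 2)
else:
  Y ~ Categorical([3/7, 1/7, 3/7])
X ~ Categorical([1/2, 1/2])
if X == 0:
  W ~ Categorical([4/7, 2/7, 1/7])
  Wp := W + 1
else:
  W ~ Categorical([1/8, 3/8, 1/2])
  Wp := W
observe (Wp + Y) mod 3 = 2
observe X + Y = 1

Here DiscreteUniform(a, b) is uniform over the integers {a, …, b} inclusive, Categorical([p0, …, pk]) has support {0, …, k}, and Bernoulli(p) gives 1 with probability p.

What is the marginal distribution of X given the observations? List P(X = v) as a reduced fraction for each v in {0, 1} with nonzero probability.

P(X=0) = 44/135, P(X=1) = 91/135

Enumerate traces; 8 have nonzero weight after conditioning:
  (Z=0, Y=0, X=1, W=2) weight 3/56
  (Z=0, Y=1, X=0, W=0) weight 1/49
  (Z=1, Y=0, X=1, W=2) weight 1/56
  (Z=1, Y=1, X=0, W=0) weight 1/147
  (Z=2, Y=0, X=1, W=2) weight 1/72
  (Z=2, Y=1, X=0, W=0) weight 1/63
  (Z=3, Y=0, X=1, W=2) weight 1/56
  (Z=3, Y=1, X=0, W=0) weight 1/147
Group by X:
  weight(X=0) = 22/441
  weight(X=1) = 13/126
Total weight = 22/441 + 13/126 = 15/98
P(X=0 | obs) = 22/441 / 15/98 = 44/135
P(X=1 | obs) = 13/126 / 15/98 = 91/135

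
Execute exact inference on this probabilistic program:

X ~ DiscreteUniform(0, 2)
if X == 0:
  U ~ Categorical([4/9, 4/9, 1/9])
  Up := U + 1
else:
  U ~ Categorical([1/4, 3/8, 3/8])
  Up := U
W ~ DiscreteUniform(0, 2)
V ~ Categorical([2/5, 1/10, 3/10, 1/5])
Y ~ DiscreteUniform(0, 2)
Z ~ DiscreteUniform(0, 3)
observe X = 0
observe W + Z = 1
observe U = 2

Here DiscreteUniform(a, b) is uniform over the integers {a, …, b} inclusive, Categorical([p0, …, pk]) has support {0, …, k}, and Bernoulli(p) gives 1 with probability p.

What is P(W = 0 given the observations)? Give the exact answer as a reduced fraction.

P(W = 0 | obs) = 1/2

Enumerate traces; 24 have nonzero weight after conditioning:
  (X=0, U=2, W=0, V=0, Y=0, Z=1) weight 1/2430
  (X=0, U=2, W=0, V=0, Y=1, Z=1) weight 1/2430
  (X=0, U=2, W=0, V=0, Y=2, Z=1) weight 1/2430
  (X=0, U=2, W=0, V=1, Y=0, Z=1) weight 1/9720
  (X=0, U=2, W=0, V=1, Y=1, Z=1) weight 1/9720
  (X=0, U=2, W=0, V=1, Y=2, Z=1) weight 1/9720
  (X=0, U=2, W=0, V=2, Y=0, Z=1) weight 1/3240
  (X=0, U=2, W=0, V=2, Y=1, Z=1) weight 1/3240
  (X=0, U=2, W=1, V=0, Y=0, Z=0) weight 1/2430
  … 15 more
Group by W:
  weight(W=0) = 1/324
  weight(W=1) = 1/324
Total weight = 1/324 + 1/324 = 1/162
P(W=0 | obs) = 1/324 / 1/162 = 1/2
P(W=1 | obs) = 1/324 / 1/162 = 1/2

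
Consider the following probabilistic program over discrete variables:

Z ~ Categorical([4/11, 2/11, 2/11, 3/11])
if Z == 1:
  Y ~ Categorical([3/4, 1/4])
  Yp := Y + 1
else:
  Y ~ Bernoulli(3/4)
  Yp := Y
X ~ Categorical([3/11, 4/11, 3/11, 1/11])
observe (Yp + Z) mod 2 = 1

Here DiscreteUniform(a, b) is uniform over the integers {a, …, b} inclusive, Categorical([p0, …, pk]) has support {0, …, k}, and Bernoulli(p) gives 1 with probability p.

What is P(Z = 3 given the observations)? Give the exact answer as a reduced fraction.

Enumerate traces; 16 have nonzero weight after conditioning:
  (Z=0, Y=1, X=0) weight 9/121
  (Z=0, Y=1, X=1) weight 12/121
  (Z=0, Y=1, X=2) weight 9/121
  (Z=0, Y=1, X=3) weight 3/121
  (Z=1, Y=1, X=0) weight 3/242
  (Z=1, Y=1, X=1) weight 2/121
  (Z=1, Y=1, X=2) weight 3/242
  (Z=1, Y=1, X=3) weight 1/242
  (Z=2, Y=1, X=0) weight 9/242
  (Z=3, Y=0, X=0) weight 9/484
  … 6 more
Group by Z:
  weight(Z=0) = 3/11
  weight(Z=1) = 1/22
  weight(Z=2) = 3/22
  weight(Z=3) = 3/44
Total weight = 3/11 + 1/22 + 3/22 + 3/44 = 23/44
P(Z=0 | obs) = 3/11 / 23/44 = 12/23
P(Z=1 | obs) = 1/22 / 23/44 = 2/23
P(Z=2 | obs) = 3/22 / 23/44 = 6/23
P(Z=3 | obs) = 3/44 / 23/44 = 3/23

P(Z = 3 | obs) = 3/23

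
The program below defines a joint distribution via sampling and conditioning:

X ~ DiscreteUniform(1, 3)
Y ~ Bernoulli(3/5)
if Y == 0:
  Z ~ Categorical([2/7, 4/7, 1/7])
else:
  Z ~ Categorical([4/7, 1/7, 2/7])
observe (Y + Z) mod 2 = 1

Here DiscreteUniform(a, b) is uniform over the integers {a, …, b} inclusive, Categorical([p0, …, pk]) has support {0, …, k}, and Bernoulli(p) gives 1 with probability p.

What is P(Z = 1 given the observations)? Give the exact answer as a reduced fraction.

P(Z = 1 | obs) = 4/13

Enumerate traces; 9 have nonzero weight after conditioning:
  (X=1, Y=0, Z=1) weight 8/105
  (X=1, Y=1, Z=0) weight 4/35
  (X=1, Y=1, Z=2) weight 2/35
  (X=2, Y=0, Z=1) weight 8/105
  (X=2, Y=1, Z=0) weight 4/35
  (X=2, Y=1, Z=2) weight 2/35
  (X=3, Y=0, Z=1) weight 8/105
  (X=3, Y=1, Z=0) weight 4/35
  … 1 more
Group by Z:
  weight(Z=0) = 12/35
  weight(Z=1) = 8/35
  weight(Z=2) = 6/35
Total weight = 12/35 + 8/35 + 6/35 = 26/35
P(Z=0 | obs) = 12/35 / 26/35 = 6/13
P(Z=1 | obs) = 8/35 / 26/35 = 4/13
P(Z=2 | obs) = 6/35 / 26/35 = 3/13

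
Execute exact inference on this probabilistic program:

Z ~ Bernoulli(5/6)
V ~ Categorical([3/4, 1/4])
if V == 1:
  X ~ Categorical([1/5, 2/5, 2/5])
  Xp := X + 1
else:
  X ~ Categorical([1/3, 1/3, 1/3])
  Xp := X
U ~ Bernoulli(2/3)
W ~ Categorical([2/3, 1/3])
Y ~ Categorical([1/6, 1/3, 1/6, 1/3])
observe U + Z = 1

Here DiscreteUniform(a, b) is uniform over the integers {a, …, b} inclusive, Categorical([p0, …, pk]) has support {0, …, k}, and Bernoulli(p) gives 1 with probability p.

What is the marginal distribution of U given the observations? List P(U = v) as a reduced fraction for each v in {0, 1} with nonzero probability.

Enumerate traces; 96 have nonzero weight after conditioning:
  (Z=0, V=0, X=0, U=1, W=0, Y=0) weight 1/324
  (Z=0, V=0, X=0, U=1, W=0, Y=1) weight 1/162
  (Z=0, V=0, X=0, U=1, W=0, Y=2) weight 1/324
  (Z=0, V=0, X=0, U=1, W=0, Y=3) weight 1/162
  (Z=0, V=0, X=0, U=1, W=1, Y=0) weight 1/648
  (Z=0, V=0, X=0, U=1, W=1, Y=1) weight 1/324
  (Z=0, V=0, X=0, U=1, W=1, Y=2) weight 1/648
  (Z=0, V=0, X=0, U=1, W=1, Y=3) weight 1/324
  (Z=1, V=0, X=0, U=0, W=0, Y=0) weight 5/648
  … 87 more
Group by U:
  weight(U=0) = 5/18
  weight(U=1) = 1/9
Total weight = 5/18 + 1/9 = 7/18
P(U=0 | obs) = 5/18 / 7/18 = 5/7
P(U=1 | obs) = 1/9 / 7/18 = 2/7

P(U=0) = 5/7, P(U=1) = 2/7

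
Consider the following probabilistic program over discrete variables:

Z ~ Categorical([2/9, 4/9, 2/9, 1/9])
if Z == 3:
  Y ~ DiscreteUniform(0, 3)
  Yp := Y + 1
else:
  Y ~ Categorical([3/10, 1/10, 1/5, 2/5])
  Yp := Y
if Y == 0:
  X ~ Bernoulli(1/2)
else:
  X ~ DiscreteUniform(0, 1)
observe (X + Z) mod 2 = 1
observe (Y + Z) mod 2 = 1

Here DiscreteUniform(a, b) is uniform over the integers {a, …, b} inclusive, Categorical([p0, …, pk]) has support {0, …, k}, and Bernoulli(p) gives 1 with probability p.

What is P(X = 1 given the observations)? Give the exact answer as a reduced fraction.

Enumerate traces; 8 have nonzero weight after conditioning:
  (Z=0, Y=1, X=1) weight 1/90
  (Z=0, Y=3, X=1) weight 2/45
  (Z=1, Y=0, X=0) weight 1/15
  (Z=1, Y=2, X=0) weight 2/45
  (Z=2, Y=1, X=1) weight 1/90
  (Z=2, Y=3, X=1) weight 2/45
  (Z=3, Y=0, X=0) weight 1/72
  (Z=3, Y=2, X=0) weight 1/72
Group by X:
  weight(X=0) = 5/36
  weight(X=1) = 1/9
Total weight = 5/36 + 1/9 = 1/4
P(X=0 | obs) = 5/36 / 1/4 = 5/9
P(X=1 | obs) = 1/9 / 1/4 = 4/9

P(X = 1 | obs) = 4/9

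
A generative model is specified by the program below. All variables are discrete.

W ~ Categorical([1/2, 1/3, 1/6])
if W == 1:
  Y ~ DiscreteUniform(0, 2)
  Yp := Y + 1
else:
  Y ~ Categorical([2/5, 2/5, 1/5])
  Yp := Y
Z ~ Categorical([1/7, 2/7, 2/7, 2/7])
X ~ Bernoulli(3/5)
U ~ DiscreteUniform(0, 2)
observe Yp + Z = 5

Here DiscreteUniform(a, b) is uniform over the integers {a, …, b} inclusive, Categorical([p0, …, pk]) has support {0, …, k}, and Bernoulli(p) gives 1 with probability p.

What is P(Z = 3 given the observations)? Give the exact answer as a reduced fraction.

P(Z = 3 | obs) = 11/16

Enumerate traces; 24 have nonzero weight after conditioning:
  (W=0, Y=2, Z=3, X=0, U=0) weight 2/525
  (W=0, Y=2, Z=3, X=0, U=1) weight 2/525
  (W=0, Y=2, Z=3, X=0, U=2) weight 2/525
  (W=0, Y=2, Z=3, X=1, U=0) weight 1/175
  (W=0, Y=2, Z=3, X=1, U=1) weight 1/175
  (W=0, Y=2, Z=3, X=1, U=2) weight 1/175
  (W=1, Y=1, Z=3, X=0, U=0) weight 4/945
  (W=1, Y=1, Z=3, X=0, U=1) weight 4/945
  (W=1, Y=2, Z=2, X=0, U=0) weight 4/945
  … 15 more
Group by Z:
  weight(Z=2) = 2/63
  weight(Z=3) = 22/315
Total weight = 2/63 + 22/315 = 32/315
P(Z=2 | obs) = 2/63 / 32/315 = 5/16
P(Z=3 | obs) = 22/315 / 32/315 = 11/16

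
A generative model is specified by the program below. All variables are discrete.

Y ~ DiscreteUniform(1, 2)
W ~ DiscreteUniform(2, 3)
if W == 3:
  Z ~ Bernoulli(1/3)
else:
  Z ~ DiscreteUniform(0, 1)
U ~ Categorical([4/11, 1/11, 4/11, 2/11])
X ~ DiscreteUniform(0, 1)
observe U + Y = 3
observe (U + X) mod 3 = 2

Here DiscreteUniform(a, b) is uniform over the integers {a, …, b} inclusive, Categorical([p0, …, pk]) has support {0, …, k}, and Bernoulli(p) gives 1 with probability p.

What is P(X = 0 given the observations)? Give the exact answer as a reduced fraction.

Enumerate traces; 8 have nonzero weight after conditioning:
  (Y=1, W=2, Z=0, U=2, X=0) weight 1/44
  (Y=1, W=2, Z=1, U=2, X=0) weight 1/44
  (Y=1, W=3, Z=0, U=2, X=0) weight 1/33
  (Y=1, W=3, Z=1, U=2, X=0) weight 1/66
  (Y=2, W=2, Z=0, U=1, X=1) weight 1/176
  (Y=2, W=2, Z=1, U=1, X=1) weight 1/176
  (Y=2, W=3, Z=0, U=1, X=1) weight 1/132
  (Y=2, W=3, Z=1, U=1, X=1) weight 1/264
Group by X:
  weight(X=0) = 1/11
  weight(X=1) = 1/44
Total weight = 1/11 + 1/44 = 5/44
P(X=0 | obs) = 1/11 / 5/44 = 4/5
P(X=1 | obs) = 1/44 / 5/44 = 1/5

P(X = 0 | obs) = 4/5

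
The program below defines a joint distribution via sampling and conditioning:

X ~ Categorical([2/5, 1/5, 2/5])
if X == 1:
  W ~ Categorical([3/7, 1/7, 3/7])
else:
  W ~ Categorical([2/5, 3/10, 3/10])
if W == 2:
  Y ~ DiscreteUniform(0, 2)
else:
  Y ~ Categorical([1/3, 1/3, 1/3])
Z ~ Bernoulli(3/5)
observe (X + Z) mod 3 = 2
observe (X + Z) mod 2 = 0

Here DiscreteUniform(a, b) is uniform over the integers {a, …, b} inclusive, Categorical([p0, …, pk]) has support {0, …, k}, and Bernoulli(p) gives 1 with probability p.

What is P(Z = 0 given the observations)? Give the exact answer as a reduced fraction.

Enumerate traces; 18 have nonzero weight after conditioning:
  (X=1, W=0, Y=0, Z=1) weight 3/175
  (X=1, W=0, Y=1, Z=1) weight 3/175
  (X=1, W=0, Y=2, Z=1) weight 3/175
  (X=1, W=1, Y=0, Z=1) weight 1/175
  (X=1, W=1, Y=1, Z=1) weight 1/175
  (X=1, W=1, Y=2, Z=1) weight 1/175
  (X=1, W=2, Y=0, Z=1) weight 3/175
  (X=1, W=2, Y=1, Z=1) weight 3/175
  (X=2, W=0, Y=0, Z=0) weight 8/375
  … 9 more
Group by Z:
  weight(Z=0) = 4/25
  weight(Z=1) = 3/25
Total weight = 4/25 + 3/25 = 7/25
P(Z=0 | obs) = 4/25 / 7/25 = 4/7
P(Z=1 | obs) = 3/25 / 7/25 = 3/7

P(Z = 0 | obs) = 4/7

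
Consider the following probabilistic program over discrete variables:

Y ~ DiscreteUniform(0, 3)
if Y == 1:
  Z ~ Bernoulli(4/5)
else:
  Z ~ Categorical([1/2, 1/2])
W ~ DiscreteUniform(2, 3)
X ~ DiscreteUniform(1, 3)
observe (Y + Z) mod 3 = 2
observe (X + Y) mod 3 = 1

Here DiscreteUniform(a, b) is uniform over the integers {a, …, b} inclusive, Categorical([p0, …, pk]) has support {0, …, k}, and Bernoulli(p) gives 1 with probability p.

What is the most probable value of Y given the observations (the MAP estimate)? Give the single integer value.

Enumerate traces; 4 have nonzero weight after conditioning:
  (Y=1, Z=1, W=2, X=3) weight 1/30
  (Y=1, Z=1, W=3, X=3) weight 1/30
  (Y=2, Z=0, W=2, X=2) weight 1/48
  (Y=2, Z=0, W=3, X=2) weight 1/48
Group by Y:
  weight(Y=1) = 1/15
  weight(Y=2) = 1/24
Total weight = 1/15 + 1/24 = 13/120
P(Y=1 | obs) = 1/15 / 13/120 = 8/13
P(Y=2 | obs) = 1/24 / 13/120 = 5/13
argmax = 1

argmax_v P(Y = v | obs) = 1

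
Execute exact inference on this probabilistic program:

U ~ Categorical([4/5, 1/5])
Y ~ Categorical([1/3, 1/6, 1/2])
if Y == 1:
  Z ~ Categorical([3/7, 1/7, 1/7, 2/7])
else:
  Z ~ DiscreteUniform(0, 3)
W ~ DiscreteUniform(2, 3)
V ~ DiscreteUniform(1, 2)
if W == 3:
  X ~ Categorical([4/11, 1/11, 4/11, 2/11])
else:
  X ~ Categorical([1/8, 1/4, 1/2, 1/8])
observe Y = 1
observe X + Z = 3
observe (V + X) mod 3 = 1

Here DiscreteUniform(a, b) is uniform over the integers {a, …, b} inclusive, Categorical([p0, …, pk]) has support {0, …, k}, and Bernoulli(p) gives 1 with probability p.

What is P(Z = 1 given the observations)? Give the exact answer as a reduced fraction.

P(Z = 1 | obs) = 76/243

Enumerate traces; 12 have nonzero weight after conditioning:
  (U=0, Y=1, Z=0, W=2, V=1, X=3) weight 1/560
  (U=0, Y=1, Z=0, W=3, V=1, X=3) weight 1/385
  (U=0, Y=1, Z=1, W=2, V=2, X=2) weight 1/420
  (U=0, Y=1, Z=1, W=3, V=2, X=2) weight 2/1155
  (U=0, Y=1, Z=3, W=2, V=1, X=0) weight 1/840
  (U=0, Y=1, Z=3, W=3, V=1, X=0) weight 4/1155
  (U=1, Y=1, Z=0, W=2, V=1, X=3) weight 1/2240
  (U=1, Y=1, Z=0, W=3, V=1, X=3) weight 1/1540
  … 4 more
Group by Z:
  weight(Z=0) = 27/4928
  weight(Z=1) = 19/3696
  weight(Z=3) = 43/7392
Total weight = 27/4928 + 19/3696 + 43/7392 = 81/4928
P(Z=0 | obs) = 27/4928 / 81/4928 = 1/3
P(Z=1 | obs) = 19/3696 / 81/4928 = 76/243
P(Z=3 | obs) = 43/7392 / 81/4928 = 86/243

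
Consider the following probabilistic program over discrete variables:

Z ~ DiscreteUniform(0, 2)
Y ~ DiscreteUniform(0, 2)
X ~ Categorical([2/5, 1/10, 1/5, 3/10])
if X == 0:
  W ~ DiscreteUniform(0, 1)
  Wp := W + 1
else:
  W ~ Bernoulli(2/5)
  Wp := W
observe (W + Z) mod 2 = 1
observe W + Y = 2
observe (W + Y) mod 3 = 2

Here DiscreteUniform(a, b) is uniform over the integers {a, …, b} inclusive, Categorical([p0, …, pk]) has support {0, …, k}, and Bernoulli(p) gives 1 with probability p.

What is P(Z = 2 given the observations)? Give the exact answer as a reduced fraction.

P(Z = 2 | obs) = 11/36

Enumerate traces; 12 have nonzero weight after conditioning:
  (Z=0, Y=1, X=0, W=1) weight 1/45
  (Z=0, Y=1, X=1, W=1) weight 1/225
  (Z=0, Y=1, X=2, W=1) weight 2/225
  (Z=0, Y=1, X=3, W=1) weight 1/75
  (Z=1, Y=2, X=0, W=0) weight 1/45
  (Z=1, Y=2, X=1, W=0) weight 1/150
  (Z=1, Y=2, X=2, W=0) weight 1/75
  (Z=1, Y=2, X=3, W=0) weight 1/50
  (Z=2, Y=1, X=0, W=1) weight 1/45
  … 3 more
Group by Z:
  weight(Z=0) = 11/225
  weight(Z=1) = 14/225
  weight(Z=2) = 11/225
Total weight = 11/225 + 14/225 + 11/225 = 4/25
P(Z=0 | obs) = 11/225 / 4/25 = 11/36
P(Z=1 | obs) = 14/225 / 4/25 = 7/18
P(Z=2 | obs) = 11/225 / 4/25 = 11/36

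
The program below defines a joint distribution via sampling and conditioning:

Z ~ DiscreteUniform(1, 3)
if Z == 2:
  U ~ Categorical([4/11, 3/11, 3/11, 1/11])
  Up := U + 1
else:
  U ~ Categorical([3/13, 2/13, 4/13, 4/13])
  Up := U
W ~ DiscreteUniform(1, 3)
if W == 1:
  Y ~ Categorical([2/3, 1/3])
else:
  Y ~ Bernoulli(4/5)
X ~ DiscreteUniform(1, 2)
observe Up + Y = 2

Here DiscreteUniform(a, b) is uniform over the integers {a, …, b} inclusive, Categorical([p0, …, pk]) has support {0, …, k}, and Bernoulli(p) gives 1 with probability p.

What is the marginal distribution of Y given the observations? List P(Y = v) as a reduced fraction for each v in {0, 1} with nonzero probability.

Enumerate traces; 36 have nonzero weight after conditioning:
  (Z=1, U=1, W=1, Y=1, X=1) weight 1/351
  (Z=1, U=1, W=1, Y=1, X=2) weight 1/351
  (Z=1, U=1, W=2, Y=1, X=1) weight 4/585
  (Z=1, U=1, W=2, Y=1, X=2) weight 4/585
  (Z=1, U=1, W=3, Y=1, X=1) weight 4/585
  (Z=1, U=1, W=3, Y=1, X=2) weight 4/585
  (Z=1, U=2, W=1, Y=0, X=1) weight 4/351
  (Z=1, U=2, W=1, Y=0, X=2) weight 4/351
  … 28 more
Group by Y:
  weight(Y=0) = 2032/19305
  weight(Y=1) = 928/6435
Total weight = 2032/19305 + 928/6435 = 4816/19305
P(Y=0 | obs) = 2032/19305 / 4816/19305 = 127/301
P(Y=1 | obs) = 928/6435 / 4816/19305 = 174/301

P(Y=0) = 127/301, P(Y=1) = 174/301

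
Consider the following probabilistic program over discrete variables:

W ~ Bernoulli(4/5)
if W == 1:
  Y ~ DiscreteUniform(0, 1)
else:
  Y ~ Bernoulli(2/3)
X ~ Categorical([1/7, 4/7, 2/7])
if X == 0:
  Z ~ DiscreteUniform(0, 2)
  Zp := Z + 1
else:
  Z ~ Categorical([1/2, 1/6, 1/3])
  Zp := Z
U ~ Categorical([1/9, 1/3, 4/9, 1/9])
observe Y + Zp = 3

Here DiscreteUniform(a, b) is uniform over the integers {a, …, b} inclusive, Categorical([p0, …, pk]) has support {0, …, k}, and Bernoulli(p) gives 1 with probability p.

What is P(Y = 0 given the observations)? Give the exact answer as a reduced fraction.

P(Y = 0 | obs) = 1/9

Enumerate traces; 32 have nonzero weight after conditioning:
  (W=0, Y=0, X=0, Z=2, U=0) weight 1/2835
  (W=0, Y=0, X=0, Z=2, U=1) weight 1/945
  (W=0, Y=0, X=0, Z=2, U=2) weight 4/2835
  (W=0, Y=0, X=0, Z=2, U=3) weight 1/2835
  (W=0, Y=1, X=0, Z=1, U=0) weight 2/2835
  (W=0, Y=1, X=0, Z=1, U=1) weight 2/945
  (W=0, Y=1, X=0, Z=1, U=2) weight 8/2835
  (W=0, Y=1, X=0, Z=1, U=3) weight 2/2835
  … 24 more
Group by Y:
  weight(Y=0) = 1/45
  weight(Y=1) = 8/45
Total weight = 1/45 + 8/45 = 1/5
P(Y=0 | obs) = 1/45 / 1/5 = 1/9
P(Y=1 | obs) = 8/45 / 1/5 = 8/9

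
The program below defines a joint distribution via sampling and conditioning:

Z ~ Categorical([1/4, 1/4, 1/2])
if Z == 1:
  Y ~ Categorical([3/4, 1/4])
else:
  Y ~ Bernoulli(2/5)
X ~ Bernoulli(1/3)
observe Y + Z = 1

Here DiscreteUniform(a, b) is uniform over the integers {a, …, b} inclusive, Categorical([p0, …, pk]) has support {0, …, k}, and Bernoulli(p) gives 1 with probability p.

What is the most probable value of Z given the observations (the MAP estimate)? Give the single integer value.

argmax_v P(Z = v | obs) = 1

Enumerate traces; 4 have nonzero weight after conditioning:
  (Z=0, Y=1, X=0) weight 1/15
  (Z=0, Y=1, X=1) weight 1/30
  (Z=1, Y=0, X=0) weight 1/8
  (Z=1, Y=0, X=1) weight 1/16
Group by Z:
  weight(Z=0) = 1/10
  weight(Z=1) = 3/16
Total weight = 1/10 + 3/16 = 23/80
P(Z=0 | obs) = 1/10 / 23/80 = 8/23
P(Z=1 | obs) = 3/16 / 23/80 = 15/23
argmax = 1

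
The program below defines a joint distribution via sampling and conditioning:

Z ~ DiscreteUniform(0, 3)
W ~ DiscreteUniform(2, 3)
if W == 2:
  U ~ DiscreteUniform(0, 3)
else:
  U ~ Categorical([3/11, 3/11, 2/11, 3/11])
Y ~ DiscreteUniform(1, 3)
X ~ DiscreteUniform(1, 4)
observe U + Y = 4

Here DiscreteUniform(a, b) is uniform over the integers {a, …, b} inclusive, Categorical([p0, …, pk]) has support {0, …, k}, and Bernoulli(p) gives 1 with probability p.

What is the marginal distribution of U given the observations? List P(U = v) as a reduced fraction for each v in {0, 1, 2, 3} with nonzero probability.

Enumerate traces; 96 have nonzero weight after conditioning:
  (Z=0, W=2, U=1, Y=3, X=1) weight 1/384
  (Z=0, W=2, U=1, Y=3, X=2) weight 1/384
  (Z=0, W=2, U=1, Y=3, X=3) weight 1/384
  (Z=0, W=2, U=1, Y=3, X=4) weight 1/384
  (Z=0, W=2, U=2, Y=2, X=1) weight 1/384
  (Z=0, W=2, U=2, Y=2, X=2) weight 1/384
  (Z=0, W=2, U=2, Y=2, X=3) weight 1/384
  (Z=0, W=2, U=2, Y=2, X=4) weight 1/384
  (Z=0, W=2, U=3, Y=1, X=1) weight 1/384
  … 87 more
Group by U:
  weight(U=1) = 23/264
  weight(U=2) = 19/264
  weight(U=3) = 23/264
Total weight = 23/264 + 19/264 + 23/264 = 65/264
P(U=1 | obs) = 23/264 / 65/264 = 23/65
P(U=2 | obs) = 19/264 / 65/264 = 19/65
P(U=3 | obs) = 23/264 / 65/264 = 23/65

P(U=1) = 23/65, P(U=2) = 19/65, P(U=3) = 23/65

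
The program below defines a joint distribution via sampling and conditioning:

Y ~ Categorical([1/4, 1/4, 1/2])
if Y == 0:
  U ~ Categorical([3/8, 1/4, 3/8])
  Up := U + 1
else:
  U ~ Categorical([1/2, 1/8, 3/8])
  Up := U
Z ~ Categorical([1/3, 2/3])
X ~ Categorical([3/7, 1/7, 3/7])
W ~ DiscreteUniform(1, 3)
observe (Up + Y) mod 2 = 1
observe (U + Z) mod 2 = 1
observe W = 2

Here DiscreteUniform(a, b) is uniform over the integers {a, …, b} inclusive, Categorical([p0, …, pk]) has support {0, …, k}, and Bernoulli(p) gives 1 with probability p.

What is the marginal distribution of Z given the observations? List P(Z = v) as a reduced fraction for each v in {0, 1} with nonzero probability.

P(Z=0) = 1/14, P(Z=1) = 13/14

Enumerate traces; 15 have nonzero weight after conditioning:
  (Y=0, U=0, Z=1, X=0, W=2) weight 1/112
  (Y=0, U=0, Z=1, X=1, W=2) weight 1/336
  (Y=0, U=0, Z=1, X=2, W=2) weight 1/112
  (Y=0, U=2, Z=1, X=0, W=2) weight 1/112
  (Y=0, U=2, Z=1, X=1, W=2) weight 1/336
  (Y=0, U=2, Z=1, X=2, W=2) weight 1/112
  (Y=1, U=0, Z=1, X=0, W=2) weight 1/84
  (Y=1, U=0, Z=1, X=1, W=2) weight 1/252
  (Y=2, U=1, Z=0, X=0, W=2) weight 1/336
  … 6 more
Group by Z:
  weight(Z=0) = 1/144
  weight(Z=1) = 13/144
Total weight = 1/144 + 13/144 = 7/72
P(Z=0 | obs) = 1/144 / 7/72 = 1/14
P(Z=1 | obs) = 13/144 / 7/72 = 13/14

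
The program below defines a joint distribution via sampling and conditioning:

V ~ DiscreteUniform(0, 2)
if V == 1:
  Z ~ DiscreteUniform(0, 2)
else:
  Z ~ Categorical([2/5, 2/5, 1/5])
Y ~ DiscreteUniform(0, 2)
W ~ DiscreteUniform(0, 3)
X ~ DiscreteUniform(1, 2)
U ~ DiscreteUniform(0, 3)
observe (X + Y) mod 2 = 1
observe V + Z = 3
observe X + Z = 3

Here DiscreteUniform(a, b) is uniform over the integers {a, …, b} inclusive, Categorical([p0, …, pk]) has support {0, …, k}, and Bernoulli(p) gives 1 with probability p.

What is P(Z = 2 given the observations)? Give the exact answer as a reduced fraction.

P(Z = 2 | obs) = 5/8

Enumerate traces; 48 have nonzero weight after conditioning:
  (V=1, Z=2, Y=0, W=0, X=1, U=0) weight 1/864
  (V=1, Z=2, Y=0, W=0, X=1, U=1) weight 1/864
  (V=1, Z=2, Y=0, W=0, X=1, U=2) weight 1/864
  (V=1, Z=2, Y=0, W=0, X=1, U=3) weight 1/864
  (V=1, Z=2, Y=0, W=1, X=1, U=0) weight 1/864
  (V=1, Z=2, Y=0, W=1, X=1, U=1) weight 1/864
  (V=1, Z=2, Y=0, W=1, X=1, U=2) weight 1/864
  (V=1, Z=2, Y=0, W=1, X=1, U=3) weight 1/864
  (V=2, Z=1, Y=1, W=0, X=2, U=0) weight 1/720
  … 39 more
Group by Z:
  weight(Z=1) = 1/45
  weight(Z=2) = 1/27
Total weight = 1/45 + 1/27 = 8/135
P(Z=1 | obs) = 1/45 / 8/135 = 3/8
P(Z=2 | obs) = 1/27 / 8/135 = 5/8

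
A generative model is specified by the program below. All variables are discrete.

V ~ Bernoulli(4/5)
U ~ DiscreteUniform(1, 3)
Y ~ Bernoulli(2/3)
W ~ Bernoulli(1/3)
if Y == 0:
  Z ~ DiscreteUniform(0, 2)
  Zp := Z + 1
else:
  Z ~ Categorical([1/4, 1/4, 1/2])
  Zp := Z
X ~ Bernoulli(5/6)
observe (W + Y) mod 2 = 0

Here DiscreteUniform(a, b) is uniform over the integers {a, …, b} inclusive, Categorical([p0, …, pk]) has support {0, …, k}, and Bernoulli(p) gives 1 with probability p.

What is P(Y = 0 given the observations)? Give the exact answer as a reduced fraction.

P(Y = 0 | obs) = 1/2

Enumerate traces; 72 have nonzero weight after conditioning:
  (V=0, U=1, Y=0, W=0, Z=0, X=0) weight 1/1215
  (V=0, U=1, Y=0, W=0, Z=0, X=1) weight 1/243
  (V=0, U=1, Y=0, W=0, Z=1, X=0) weight 1/1215
  (V=0, U=1, Y=0, W=0, Z=1, X=1) weight 1/243
  (V=0, U=1, Y=0, W=0, Z=2, X=0) weight 1/1215
  (V=0, U=1, Y=0, W=0, Z=2, X=1) weight 1/243
  (V=0, U=1, Y=1, W=1, Z=0, X=0) weight 1/1620
  (V=0, U=1, Y=1, W=1, Z=0, X=1) weight 1/324
  … 64 more
Group by Y:
  weight(Y=0) = 2/9
  weight(Y=1) = 2/9
Total weight = 2/9 + 2/9 = 4/9
P(Y=0 | obs) = 2/9 / 4/9 = 1/2
P(Y=1 | obs) = 2/9 / 4/9 = 1/2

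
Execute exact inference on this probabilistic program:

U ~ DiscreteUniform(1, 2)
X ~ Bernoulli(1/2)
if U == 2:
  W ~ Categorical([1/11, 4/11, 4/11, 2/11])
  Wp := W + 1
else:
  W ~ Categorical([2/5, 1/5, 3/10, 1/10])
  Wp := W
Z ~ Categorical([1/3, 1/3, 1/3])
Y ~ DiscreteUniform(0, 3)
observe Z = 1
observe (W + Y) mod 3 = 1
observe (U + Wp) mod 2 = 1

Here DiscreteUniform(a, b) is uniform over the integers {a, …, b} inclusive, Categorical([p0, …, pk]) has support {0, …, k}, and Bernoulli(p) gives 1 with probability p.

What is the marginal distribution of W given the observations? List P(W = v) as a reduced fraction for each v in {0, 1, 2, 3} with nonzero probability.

P(W=0) = 54/127, P(W=2) = 73/127

Enumerate traces; 8 have nonzero weight after conditioning:
  (U=1, X=0, W=0, Z=1, Y=1) weight 1/120
  (U=1, X=0, W=2, Z=1, Y=2) weight 1/160
  (U=1, X=1, W=0, Z=1, Y=1) weight 1/120
  (U=1, X=1, W=2, Z=1, Y=2) weight 1/160
  (U=2, X=0, W=0, Z=1, Y=1) weight 1/528
  (U=2, X=0, W=2, Z=1, Y=2) weight 1/132
  (U=2, X=1, W=0, Z=1, Y=1) weight 1/528
  (U=2, X=1, W=2, Z=1, Y=2) weight 1/132
Group by W:
  weight(W=0) = 9/440
  weight(W=2) = 73/2640
Total weight = 9/440 + 73/2640 = 127/2640
P(W=0 | obs) = 9/440 / 127/2640 = 54/127
P(W=2 | obs) = 73/2640 / 127/2640 = 73/127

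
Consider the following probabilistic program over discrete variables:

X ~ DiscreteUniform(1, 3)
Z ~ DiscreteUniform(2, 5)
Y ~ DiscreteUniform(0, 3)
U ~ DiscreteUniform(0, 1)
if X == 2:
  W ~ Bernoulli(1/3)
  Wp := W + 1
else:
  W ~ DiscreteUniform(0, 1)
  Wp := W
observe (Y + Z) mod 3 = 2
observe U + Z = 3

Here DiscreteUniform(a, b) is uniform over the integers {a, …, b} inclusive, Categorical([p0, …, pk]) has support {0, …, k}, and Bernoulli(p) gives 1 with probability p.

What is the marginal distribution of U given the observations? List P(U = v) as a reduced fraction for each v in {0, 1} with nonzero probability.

P(U=0) = 1/3, P(U=1) = 2/3

Enumerate traces; 18 have nonzero weight after conditioning:
  (X=1, Z=2, Y=0, U=1, W=0) weight 1/192
  (X=1, Z=2, Y=0, U=1, W=1) weight 1/192
  (X=1, Z=2, Y=3, U=1, W=0) weight 1/192
  (X=1, Z=2, Y=3, U=1, W=1) weight 1/192
  (X=1, Z=3, Y=2, U=0, W=0) weight 1/192
  (X=1, Z=3, Y=2, U=0, W=1) weight 1/192
  (X=2, Z=2, Y=0, U=1, W=0) weight 1/144
  (X=2, Z=2, Y=0, U=1, W=1) weight 1/288
  … 10 more
Group by U:
  weight(U=0) = 1/32
  weight(U=1) = 1/16
Total weight = 1/32 + 1/16 = 3/32
P(U=0 | obs) = 1/32 / 3/32 = 1/3
P(U=1 | obs) = 1/16 / 3/32 = 2/3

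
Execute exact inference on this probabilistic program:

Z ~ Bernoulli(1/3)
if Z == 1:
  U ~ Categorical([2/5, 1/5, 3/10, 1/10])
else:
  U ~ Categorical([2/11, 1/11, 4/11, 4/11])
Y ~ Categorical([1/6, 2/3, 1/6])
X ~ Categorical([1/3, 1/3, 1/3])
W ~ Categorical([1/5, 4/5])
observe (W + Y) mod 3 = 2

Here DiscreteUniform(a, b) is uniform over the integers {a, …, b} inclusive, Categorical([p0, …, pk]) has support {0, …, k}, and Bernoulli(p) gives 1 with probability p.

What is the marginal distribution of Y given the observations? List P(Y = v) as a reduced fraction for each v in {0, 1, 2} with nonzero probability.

P(Y=1) = 16/17, P(Y=2) = 1/17

Enumerate traces; 48 have nonzero weight after conditioning:
  (Z=0, U=0, Y=1, X=0, W=1) weight 32/1485
  (Z=0, U=0, Y=1, X=1, W=1) weight 32/1485
  (Z=0, U=0, Y=1, X=2, W=1) weight 32/1485
  (Z=0, U=0, Y=2, X=0, W=0) weight 2/1485
  (Z=0, U=0, Y=2, X=1, W=0) weight 2/1485
  (Z=0, U=0, Y=2, X=2, W=0) weight 2/1485
  (Z=0, U=1, Y=1, X=0, W=1) weight 16/1485
  (Z=0, U=1, Y=1, X=1, W=1) weight 16/1485
  … 40 more
Group by Y:
  weight(Y=1) = 8/15
  weight(Y=2) = 1/30
Total weight = 8/15 + 1/30 = 17/30
P(Y=1 | obs) = 8/15 / 17/30 = 16/17
P(Y=2 | obs) = 1/30 / 17/30 = 1/17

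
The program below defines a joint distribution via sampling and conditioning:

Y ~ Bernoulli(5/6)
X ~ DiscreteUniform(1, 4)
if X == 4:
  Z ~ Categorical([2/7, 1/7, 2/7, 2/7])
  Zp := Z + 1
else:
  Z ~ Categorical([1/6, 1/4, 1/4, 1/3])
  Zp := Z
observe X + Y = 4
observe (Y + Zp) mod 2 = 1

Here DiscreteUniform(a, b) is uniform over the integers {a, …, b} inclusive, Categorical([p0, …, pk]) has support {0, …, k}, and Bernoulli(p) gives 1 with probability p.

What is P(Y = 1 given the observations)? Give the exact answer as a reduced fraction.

P(Y = 1 | obs) = 175/223

Enumerate traces; 4 have nonzero weight after conditioning:
  (Y=0, X=4, Z=0) weight 1/84
  (Y=0, X=4, Z=2) weight 1/84
  (Y=1, X=3, Z=0) weight 5/144
  (Y=1, X=3, Z=2) weight 5/96
Group by Y:
  weight(Y=0) = 1/42
  weight(Y=1) = 25/288
Total weight = 1/42 + 25/288 = 223/2016
P(Y=0 | obs) = 1/42 / 223/2016 = 48/223
P(Y=1 | obs) = 25/288 / 223/2016 = 175/223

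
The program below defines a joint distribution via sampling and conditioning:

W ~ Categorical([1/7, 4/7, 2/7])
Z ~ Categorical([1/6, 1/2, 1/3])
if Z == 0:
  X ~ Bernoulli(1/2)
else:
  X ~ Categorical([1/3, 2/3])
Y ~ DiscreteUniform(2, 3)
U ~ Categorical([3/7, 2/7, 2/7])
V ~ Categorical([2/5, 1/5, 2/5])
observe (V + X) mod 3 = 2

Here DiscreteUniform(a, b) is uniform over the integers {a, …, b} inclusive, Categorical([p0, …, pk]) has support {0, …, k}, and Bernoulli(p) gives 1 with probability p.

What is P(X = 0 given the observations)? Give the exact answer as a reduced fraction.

Enumerate traces; 108 have nonzero weight after conditioning:
  (W=0, Z=0, X=0, Y=2, U=0, V=2) weight 1/980
  (W=0, Z=0, X=0, Y=2, U=1, V=2) weight 1/1470
  (W=0, Z=0, X=0, Y=2, U=2, V=2) weight 1/1470
  (W=0, Z=0, X=0, Y=3, U=0, V=2) weight 1/980
  (W=0, Z=0, X=0, Y=3, U=1, V=2) weight 1/1470
  (W=0, Z=0, X=0, Y=3, U=2, V=2) weight 1/1470
  (W=0, Z=0, X=1, Y=2, U=0, V=1) weight 1/1960
  (W=0, Z=0, X=1, Y=2, U=1, V=1) weight 1/2940
  … 100 more
Group by X:
  weight(X=0) = 13/90
  weight(X=1) = 23/180
Total weight = 13/90 + 23/180 = 49/180
P(X=0 | obs) = 13/90 / 49/180 = 26/49
P(X=1 | obs) = 23/180 / 49/180 = 23/49

P(X = 0 | obs) = 26/49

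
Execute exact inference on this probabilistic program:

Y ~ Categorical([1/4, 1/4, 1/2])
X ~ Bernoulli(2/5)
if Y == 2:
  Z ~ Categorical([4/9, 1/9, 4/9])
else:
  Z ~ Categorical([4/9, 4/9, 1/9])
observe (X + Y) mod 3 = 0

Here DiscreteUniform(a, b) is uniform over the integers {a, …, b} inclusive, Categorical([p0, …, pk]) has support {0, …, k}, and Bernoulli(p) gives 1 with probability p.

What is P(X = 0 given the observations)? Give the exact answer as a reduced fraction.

P(X = 0 | obs) = 3/7

Enumerate traces; 6 have nonzero weight after conditioning:
  (Y=0, X=0, Z=0) weight 1/15
  (Y=0, X=0, Z=1) weight 1/15
  (Y=0, X=0, Z=2) weight 1/60
  (Y=2, X=1, Z=0) weight 4/45
  (Y=2, X=1, Z=1) weight 1/45
  (Y=2, X=1, Z=2) weight 4/45
Group by X:
  weight(X=0) = 3/20
  weight(X=1) = 1/5
Total weight = 3/20 + 1/5 = 7/20
P(X=0 | obs) = 3/20 / 7/20 = 3/7
P(X=1 | obs) = 1/5 / 7/20 = 4/7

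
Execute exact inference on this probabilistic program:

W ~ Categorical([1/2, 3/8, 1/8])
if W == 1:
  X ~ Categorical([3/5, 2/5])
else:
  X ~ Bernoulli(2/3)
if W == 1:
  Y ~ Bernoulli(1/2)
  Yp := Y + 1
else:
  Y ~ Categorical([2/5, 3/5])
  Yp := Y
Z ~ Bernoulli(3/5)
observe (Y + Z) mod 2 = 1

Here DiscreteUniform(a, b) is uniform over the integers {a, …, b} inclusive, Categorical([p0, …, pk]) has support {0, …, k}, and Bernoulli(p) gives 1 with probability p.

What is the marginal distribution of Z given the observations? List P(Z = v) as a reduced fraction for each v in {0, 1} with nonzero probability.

P(Z=0) = 6/13, P(Z=1) = 7/13

Enumerate traces; 12 have nonzero weight after conditioning:
  (W=0, X=0, Y=0, Z=1) weight 1/25
  (W=0, X=0, Y=1, Z=0) weight 1/25
  (W=0, X=1, Y=0, Z=1) weight 2/25
  (W=0, X=1, Y=1, Z=0) weight 2/25
  (W=1, X=0, Y=0, Z=1) weight 27/400
  (W=1, X=0, Y=1, Z=0) weight 9/200
  (W=1, X=1, Y=0, Z=1) weight 9/200
  (W=1, X=1, Y=1, Z=0) weight 3/100
  … 4 more
Group by Z:
  weight(Z=0) = 9/40
  weight(Z=1) = 21/80
Total weight = 9/40 + 21/80 = 39/80
P(Z=0 | obs) = 9/40 / 39/80 = 6/13
P(Z=1 | obs) = 21/80 / 39/80 = 7/13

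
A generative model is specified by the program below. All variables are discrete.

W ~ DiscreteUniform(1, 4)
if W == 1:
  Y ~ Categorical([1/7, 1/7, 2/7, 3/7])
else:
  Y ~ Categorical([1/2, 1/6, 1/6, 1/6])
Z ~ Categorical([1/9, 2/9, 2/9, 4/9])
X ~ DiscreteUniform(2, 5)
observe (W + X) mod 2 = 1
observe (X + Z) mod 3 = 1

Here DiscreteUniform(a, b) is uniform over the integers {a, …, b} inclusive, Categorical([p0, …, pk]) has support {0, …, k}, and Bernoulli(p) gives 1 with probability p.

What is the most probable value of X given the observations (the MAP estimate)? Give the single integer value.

argmax_v P(X = v | obs) = 4

Enumerate traces; 40 have nonzero weight after conditioning:
  (W=1, Y=0, Z=0, X=4) weight 1/1008
  (W=1, Y=0, Z=2, X=2) weight 1/504
  (W=1, Y=0, Z=3, X=4) weight 1/252
  (W=1, Y=1, Z=0, X=4) weight 1/1008
  (W=1, Y=1, Z=2, X=2) weight 1/504
  (W=1, Y=1, Z=3, X=4) weight 1/252
  (W=1, Y=2, Z=0, X=4) weight 1/504
  (W=1, Y=2, Z=2, X=2) weight 1/252
  (W=2, Y=0, Z=1, X=3) weight 1/144
  (W=2, Y=0, Z=2, X=5) weight 1/144
  … 30 more
Group by X:
  weight(X=2) = 1/36
  weight(X=3) = 1/36
  weight(X=4) = 5/72
  weight(X=5) = 1/36
Total weight = 1/36 + 1/36 + 5/72 + 1/36 = 11/72
P(X=2 | obs) = 1/36 / 11/72 = 2/11
P(X=3 | obs) = 1/36 / 11/72 = 2/11
P(X=4 | obs) = 5/72 / 11/72 = 5/11
P(X=5 | obs) = 1/36 / 11/72 = 2/11
argmax = 4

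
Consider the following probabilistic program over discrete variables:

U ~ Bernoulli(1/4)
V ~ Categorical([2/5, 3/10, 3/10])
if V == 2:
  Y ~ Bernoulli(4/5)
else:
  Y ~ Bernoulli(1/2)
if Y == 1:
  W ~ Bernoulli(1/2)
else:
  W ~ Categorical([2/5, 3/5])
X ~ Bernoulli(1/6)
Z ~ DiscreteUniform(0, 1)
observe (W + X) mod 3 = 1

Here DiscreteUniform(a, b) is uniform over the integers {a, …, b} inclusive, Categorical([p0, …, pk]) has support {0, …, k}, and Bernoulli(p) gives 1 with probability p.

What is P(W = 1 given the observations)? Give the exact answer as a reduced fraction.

P(W = 1 | obs) = 2705/3164

Enumerate traces; 48 have nonzero weight after conditioning:
  (U=0, V=0, Y=0, W=0, X=1, Z=0) weight 1/200
  (U=0, V=0, Y=0, W=0, X=1, Z=1) weight 1/200
  (U=0, V=0, Y=0, W=1, X=0, Z=0) weight 3/80
  (U=0, V=0, Y=0, W=1, X=0, Z=1) weight 3/80
  (U=0, V=0, Y=1, W=0, X=1, Z=0) weight 1/160
  (U=0, V=0, Y=1, W=0, X=1, Z=1) weight 1/160
  (U=0, V=0, Y=1, W=1, X=0, Z=0) weight 1/32
  (U=0, V=0, Y=1, W=1, X=0, Z=1) weight 1/32
  … 40 more
Group by W:
  weight(W=0) = 153/2000
  weight(W=1) = 541/1200
Total weight = 153/2000 + 541/1200 = 791/1500
P(W=0 | obs) = 153/2000 / 791/1500 = 459/3164
P(W=1 | obs) = 541/1200 / 791/1500 = 2705/3164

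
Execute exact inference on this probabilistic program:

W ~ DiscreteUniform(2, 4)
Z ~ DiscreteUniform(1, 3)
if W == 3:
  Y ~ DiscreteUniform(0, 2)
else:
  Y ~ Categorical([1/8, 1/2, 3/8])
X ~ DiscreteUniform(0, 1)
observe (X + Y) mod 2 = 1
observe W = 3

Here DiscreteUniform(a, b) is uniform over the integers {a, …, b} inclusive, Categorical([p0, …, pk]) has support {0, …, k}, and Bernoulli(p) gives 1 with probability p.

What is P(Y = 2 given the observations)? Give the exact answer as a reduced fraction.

P(Y = 2 | obs) = 1/3

Enumerate traces; 9 have nonzero weight after conditioning:
  (W=3, Z=1, Y=0, X=1) weight 1/54
  (W=3, Z=1, Y=1, X=0) weight 1/54
  (W=3, Z=1, Y=2, X=1) weight 1/54
  (W=3, Z=2, Y=0, X=1) weight 1/54
  (W=3, Z=2, Y=1, X=0) weight 1/54
  (W=3, Z=2, Y=2, X=1) weight 1/54
  (W=3, Z=3, Y=0, X=1) weight 1/54
  (W=3, Z=3, Y=1, X=0) weight 1/54
  … 1 more
Group by Y:
  weight(Y=0) = 1/18
  weight(Y=1) = 1/18
  weight(Y=2) = 1/18
Total weight = 1/18 + 1/18 + 1/18 = 1/6
P(Y=0 | obs) = 1/18 / 1/6 = 1/3
P(Y=1 | obs) = 1/18 / 1/6 = 1/3
P(Y=2 | obs) = 1/18 / 1/6 = 1/3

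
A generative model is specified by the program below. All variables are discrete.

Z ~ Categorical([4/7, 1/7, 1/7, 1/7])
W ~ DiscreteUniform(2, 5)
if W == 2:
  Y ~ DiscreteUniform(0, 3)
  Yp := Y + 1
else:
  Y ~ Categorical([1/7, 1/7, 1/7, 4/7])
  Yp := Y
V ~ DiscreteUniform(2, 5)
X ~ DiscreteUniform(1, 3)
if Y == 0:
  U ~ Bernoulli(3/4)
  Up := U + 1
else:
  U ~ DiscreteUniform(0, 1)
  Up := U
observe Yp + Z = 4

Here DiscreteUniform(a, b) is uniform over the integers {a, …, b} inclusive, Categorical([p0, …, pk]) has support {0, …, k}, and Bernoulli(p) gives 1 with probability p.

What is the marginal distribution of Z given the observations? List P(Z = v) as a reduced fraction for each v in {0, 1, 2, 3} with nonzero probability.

Enumerate traces; 312 have nonzero weight after conditioning:
  (Z=0, W=2, Y=3, V=2, X=1, U=0) weight 1/672
  (Z=0, W=2, Y=3, V=2, X=1, U=1) weight 1/672
  (Z=0, W=2, Y=3, V=2, X=2, U=0) weight 1/672
  (Z=0, W=2, Y=3, V=2, X=2, U=1) weight 1/672
  (Z=0, W=2, Y=3, V=2, X=3, U=0) weight 1/672
  (Z=0, W=2, Y=3, V=2, X=3, U=1) weight 1/672
  (Z=0, W=2, Y=3, V=3, X=1, U=0) weight 1/672
  (Z=0, W=2, Y=3, V=3, X=1, U=1) weight 1/672
  (Z=1, W=2, Y=2, V=2, X=1, U=0) weight 1/2688
  (Z=2, W=2, Y=1, V=2, X=1, U=0) weight 1/2688
  … 302 more
Group by Z:
  weight(Z=0) = 1/28
  weight(Z=1) = 55/784
  weight(Z=2) = 19/784
  weight(Z=3) = 19/784
Total weight = 1/28 + 55/784 + 19/784 + 19/784 = 121/784
P(Z=0 | obs) = 1/28 / 121/784 = 28/121
P(Z=1 | obs) = 55/784 / 121/784 = 5/11
P(Z=2 | obs) = 19/784 / 121/784 = 19/121
P(Z=3 | obs) = 19/784 / 121/784 = 19/121

P(Z=0) = 28/121, P(Z=1) = 5/11, P(Z=2) = 19/121, P(Z=3) = 19/121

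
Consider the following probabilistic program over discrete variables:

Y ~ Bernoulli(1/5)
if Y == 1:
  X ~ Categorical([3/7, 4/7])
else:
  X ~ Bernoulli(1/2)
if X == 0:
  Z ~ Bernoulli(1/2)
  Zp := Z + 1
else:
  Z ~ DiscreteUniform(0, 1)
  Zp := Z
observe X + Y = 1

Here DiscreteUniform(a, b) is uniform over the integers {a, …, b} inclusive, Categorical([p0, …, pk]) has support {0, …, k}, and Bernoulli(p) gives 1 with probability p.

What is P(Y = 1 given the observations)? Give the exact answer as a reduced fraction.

Enumerate traces; 4 have nonzero weight after conditioning:
  (Y=0, X=1, Z=0) weight 1/5
  (Y=0, X=1, Z=1) weight 1/5
  (Y=1, X=0, Z=0) weight 3/70
  (Y=1, X=0, Z=1) weight 3/70
Group by Y:
  weight(Y=0) = 2/5
  weight(Y=1) = 3/35
Total weight = 2/5 + 3/35 = 17/35
P(Y=0 | obs) = 2/5 / 17/35 = 14/17
P(Y=1 | obs) = 3/35 / 17/35 = 3/17

P(Y = 1 | obs) = 3/17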